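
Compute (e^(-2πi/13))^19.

Since ω_13^13 = 1, powers reduce modulo 13.
19 mod 13 = 6
So ω_13^19 = ω_13^6 = e^(-2πi·6/13)

ω_13^19 = ω_13^6 = -0.9709-0.2393i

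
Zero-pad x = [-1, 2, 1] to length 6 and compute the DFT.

Original 3-point DFT: [2, -2.5000-0.8660i, -2.5000+0.8660i]
Zero-padded 6-point DFT provides frequency interpolation.

DFT_6([x, 0, ...]) = [2, -0.5000-2.5981i, -2.5000-0.8660i, -2, -2.5000+0.8660i, -0.5000+2.5981i]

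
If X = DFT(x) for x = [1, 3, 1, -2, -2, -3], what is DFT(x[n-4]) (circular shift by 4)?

Time shift by 4: X_shifted[k] = ω_6^(4k) · X[k]
Shifted x = [1, -2, -2, -3, 1, 3]

DFT(x[n-4]) = [-2, 5.0000+6.9282i, -2.0000+1.7321i, 2, -2.0000-1.7321i, 5.0000-6.9282i]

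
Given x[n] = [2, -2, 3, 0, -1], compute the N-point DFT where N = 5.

X[k] = Σ(n=0 to 4) x[n] · ω_5^(nk)
where ω_5 = e^(-2πi/5)

Computing each X[k]:
X[0] = 2
X[1] = -1.3541-0.8123i
X[2] = 5.3541+3.4410i
X[3] = 5.3541-3.4410i
X[4] = -1.3541+0.8123i

X = [2, -1.3541-0.8123i, 5.3541+3.4410i, 5.3541-3.4410i, -1.3541+0.8123i]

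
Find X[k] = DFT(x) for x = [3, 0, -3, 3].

X[k] = Σ(n=0 to 3) x[n] · ω_4^(nk)
where ω_4 = e^(-2πi/4)

Computing each X[k]:
X[0] = 3
X[1] = 6+3i
X[2] = -3
X[3] = 6-3i

X = [3, 6+3i, -3, 6-3i]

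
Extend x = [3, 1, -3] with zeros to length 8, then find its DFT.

Original 3-point DFT: [1, 4.0000-3.4641i, 4.0000+3.4641i]
Zero-padded 8-point DFT provides frequency interpolation.

DFT_8([x, 0, ...]) = [1, 3.7071+2.2929i, 6-1i, 2.2929-3.7071i, -1, 2.2929+3.7071i, 6+1i, 3.7071-2.2929i]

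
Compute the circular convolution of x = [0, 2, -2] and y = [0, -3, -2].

(x ⊛ y)[n] = Σ(m=0 to 2) x[m] · y[(n-m) mod 3]

Computing each output sample:
(x ⊛ y)[0] = 2
(x ⊛ y)[1] = 4
(x ⊛ y)[2] = -6

x ⊛ y = [2, 4, -6]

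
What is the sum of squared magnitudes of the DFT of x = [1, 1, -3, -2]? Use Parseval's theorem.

Parseval: Σ|x[n]|² = (1/N)Σ|X[k]|², so Σ|X[k]|² = N·Σ|x[n]|² = 4·15.0000

Σ|X[k]|² = N·Σ|x[n]|² = 4·15.0000 = 60.0000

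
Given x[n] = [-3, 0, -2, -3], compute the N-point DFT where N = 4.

X[k] = Σ(n=0 to 3) x[n] · ω_4^(nk)
where ω_4 = e^(-2πi/4)

Computing each X[k]:
X[0] = -8
X[1] = -1-3i
X[2] = -2
X[3] = -1+3i

X = [-8, -1-3i, -2, -1+3i]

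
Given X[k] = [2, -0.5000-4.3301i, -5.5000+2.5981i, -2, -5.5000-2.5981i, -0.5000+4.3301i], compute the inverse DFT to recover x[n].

x[n] = (1/6) Σ(k=0 to 5) X[k] · e^(2πikn/6)

Computing each x[n]:
x[0] = -2
x[1] = 2
x[2] = 3
x[3] = -1
x[4] = -1
x[5] = 1

x = [-2, 2, 3, -1, -1, 1]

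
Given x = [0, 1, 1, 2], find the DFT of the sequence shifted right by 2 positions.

Time shift by 2: X_shifted[k] = ω_4^(2k) · X[k]
Shifted x = [1, 2, 0, 1]

DFT(x[n-2]) = [4, 1-1i, -2, 1+1i]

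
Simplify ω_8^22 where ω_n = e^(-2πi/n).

Since ω_8^8 = 1, powers reduce modulo 8.
22 mod 8 = 6
So ω_8^22 = ω_8^6 = e^(-2πi·6/8)

ω_8^22 = ω_8^6 = 1i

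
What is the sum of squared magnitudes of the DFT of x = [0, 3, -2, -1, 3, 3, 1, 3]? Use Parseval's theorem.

Parseval: Σ|x[n]|² = (1/N)Σ|X[k]|², so Σ|X[k]|² = N·Σ|x[n]|² = 8·42.0000

Σ|X[k]|² = N·Σ|x[n]|² = 8·42.0000 = 336.0000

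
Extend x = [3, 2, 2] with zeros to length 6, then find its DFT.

Original 3-point DFT: [7, 1, 1]
Zero-padded 6-point DFT provides frequency interpolation.

DFT_6([x, 0, ...]) = [7, 3.0000-3.4641i, 1, 3, 1, 3.0000+3.4641i]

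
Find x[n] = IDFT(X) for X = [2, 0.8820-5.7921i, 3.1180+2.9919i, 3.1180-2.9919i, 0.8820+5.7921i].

x[n] = (1/5) Σ(k=0 to 4) X[k] · e^(2πikn/5)

Computing each x[n]:
x[0] = 2
x[1] = 1
x[2] = 3
x[3] = -2
x[4] = -2

x = [2, 1, 3, -2, -2]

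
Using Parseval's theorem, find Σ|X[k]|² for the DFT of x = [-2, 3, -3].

Parseval: Σ|x[n]|² = (1/N)Σ|X[k]|², so Σ|X[k]|² = N·Σ|x[n]|² = 3·22.0000

Σ|X[k]|² = N·Σ|x[n]|² = 3·22.0000 = 66.0000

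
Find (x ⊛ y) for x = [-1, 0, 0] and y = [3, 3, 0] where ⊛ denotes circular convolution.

(x ⊛ y)[n] = Σ(m=0 to 2) x[m] · y[(n-m) mod 3]

Computing each output sample:
(x ⊛ y)[0] = -3
(x ⊛ y)[1] = -3
(x ⊛ y)[2] = 0

x ⊛ y = [-3, -3, 0]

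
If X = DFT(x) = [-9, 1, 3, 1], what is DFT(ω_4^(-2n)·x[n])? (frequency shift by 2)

Modulation property: DFT(ω_4^(-2n)·x[n]) = X[(k-2) mod 4], so circularly shift X by 2 positions.

X[k-2] = [3, 1, -9, 1]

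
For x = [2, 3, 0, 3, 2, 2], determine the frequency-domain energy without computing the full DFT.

Parseval: Σ|x[n]|² = (1/N)Σ|X[k]|², so Σ|X[k]|² = N·Σ|x[n]|² = 6·30.0000

Σ|X[k]|² = N·Σ|x[n]|² = 6·30.0000 = 180.0000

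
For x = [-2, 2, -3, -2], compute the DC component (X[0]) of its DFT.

X[0] = Σ(n=0 to 3) x[n] · ω_4^0 = Σ x[n]
= (-2) + (2) + (-3) + (-2)

X[0] = -5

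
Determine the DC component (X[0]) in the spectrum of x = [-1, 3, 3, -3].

X[0] = Σ(n=0 to 3) x[n] · ω_4^0 = Σ x[n]
= (-1) + (3) + (3) + (-3)

X[0] = 2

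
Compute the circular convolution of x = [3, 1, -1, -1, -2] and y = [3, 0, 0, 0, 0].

(x ⊛ y)[n] = Σ(m=0 to 4) x[m] · y[(n-m) mod 5]

Computing each output sample:
(x ⊛ y)[0] = 9
(x ⊛ y)[1] = 3
(x ⊛ y)[2] = -3
(x ⊛ y)[3] = -3
(x ⊛ y)[4] = -6

x ⊛ y = [9, 3, -3, -3, -6]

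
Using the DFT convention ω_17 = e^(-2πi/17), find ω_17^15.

ω_17^15 = e^(-2πi·15/17)
= cos(-2π·15/17) + i·sin(-2π·15/17)
= cos(-30π/17) + i·sin(-30π/17)

ω_17^15 = cos(-30π/17) + i·sin(-30π/17) = 0.7390+0.6737i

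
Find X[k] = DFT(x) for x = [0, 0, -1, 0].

X[k] = Σ(n=0 to 3) x[n] · ω_4^(nk)
where ω_4 = e^(-2πi/4)

Computing each X[k]:
X[0] = -1
X[1] = 1
X[2] = -1
X[3] = 1

X = [-1, 1, -1, 1]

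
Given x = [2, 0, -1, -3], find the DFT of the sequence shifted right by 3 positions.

Time shift by 3: X_shifted[k] = ω_4^(3k) · X[k]
Shifted x = [0, -1, -3, 2]

DFT(x[n-3]) = [-2, 3+3i, -4, 3-3i]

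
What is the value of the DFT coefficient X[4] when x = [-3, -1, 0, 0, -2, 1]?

X[4] = Σ(n=0 to 5) x[n] · ω_6^(4n) where ω_6 = e^(-2πi/6)
= (-3)·ω_6^0 + (-1)·ω_6^4 + (0)·ω_6^8 + (0)·ω_6^12 + (-2)·ω_6^16 + (1)·ω_6^20

X[4] = -2.0000-3.4641i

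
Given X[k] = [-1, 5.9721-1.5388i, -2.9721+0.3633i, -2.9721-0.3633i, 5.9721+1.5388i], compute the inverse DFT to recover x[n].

x[n] = (1/5) Σ(k=0 to 4) X[k] · e^(2πikn/5)

Computing each x[n]:
x[0] = 1
x[1] = 2
x[2] = -2
x[3] = -3
x[4] = 1

x = [1, 2, -2, -3, 1]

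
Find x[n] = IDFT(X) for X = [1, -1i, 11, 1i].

x[n] = (1/4) Σ(k=0 to 3) X[k] · e^(2πikn/4)

Computing each x[n]:
x[0] = 3
x[1] = -2
x[2] = 3
x[3] = -3

x = [3, -2, 3, -3]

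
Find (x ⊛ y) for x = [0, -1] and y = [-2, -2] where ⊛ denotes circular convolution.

(x ⊛ y)[n] = Σ(m=0 to 1) x[m] · y[(n-m) mod 2]

Computing each output sample:
(x ⊛ y)[0] = 2
(x ⊛ y)[1] = 2

x ⊛ y = [2, 2]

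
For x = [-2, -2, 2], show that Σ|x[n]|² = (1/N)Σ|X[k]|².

Time domain:
Σ|x[n]|² = |-2|² + |-2|² + |2|² = 12.0000

Frequency domain:
(1/3)Σ|X[k]|² = (1/3)(|-2|² + |-2.0000+3.4641i|² + |-2.0000-3.4641i|²) = (1/3)·36.0000 = 12.0000

Both sides agree, confirming Parseval's theorem.

Σ|x[n]|² = (1/N)Σ|X[k]|² = 12.0000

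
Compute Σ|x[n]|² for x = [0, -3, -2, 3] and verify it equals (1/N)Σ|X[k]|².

Time domain:
Σ|x[n]|² = |0|² + |-3|² + |-2|² + |3|² = 22.0000

Frequency domain:
(1/4)Σ|X[k]|² = (1/4)(|-2|² + |2+6i|² + |-2|² + |2-6i|²) = (1/4)·88.0000 = 22.0000

Both sides agree, confirming Parseval's theorem.

Σ|x[n]|² = (1/N)Σ|X[k]|² = 22.0000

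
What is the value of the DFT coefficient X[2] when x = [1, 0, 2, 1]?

X[2] = Σ(n=0 to 3) x[n] · ω_4^(2n) where ω_4 = e^(-2πi/4)
= (1)·ω_4^0 + (0)·ω_4^2 + (2)·ω_4^4 + (1)·ω_4^6

X[2] = 2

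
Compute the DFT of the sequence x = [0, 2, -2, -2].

X[k] = Σ(n=0 to 3) x[n] · ω_4^(nk)
where ω_4 = e^(-2πi/4)

Computing each X[k]:
X[0] = -2
X[1] = 2-4i
X[2] = -2
X[3] = 2+4i

X = [-2, 2-4i, -2, 2+4i]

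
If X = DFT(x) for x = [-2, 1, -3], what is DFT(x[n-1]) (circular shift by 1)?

Time shift by 1: X_shifted[k] = ω_3^(1k) · X[k]
Shifted x = [-3, -2, 1]

DFT(x[n-1]) = [-4, -2.5000+2.5981i, -2.5000-2.5981i]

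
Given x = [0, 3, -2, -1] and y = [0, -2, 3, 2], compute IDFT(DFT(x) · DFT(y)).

(x ⊛ y)[n] = Σ(m=0 to 3) x[m] · y[(n-m) mod 4]

Computing each output sample:
(x ⊛ y)[0] = 2
(x ⊛ y)[1] = -7
(x ⊛ y)[2] = -8
(x ⊛ y)[3] = 13

x ⊛ y = [2, -7, -8, 13]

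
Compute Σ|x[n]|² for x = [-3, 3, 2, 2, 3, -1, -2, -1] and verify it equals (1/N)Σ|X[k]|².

Time domain:
Σ|x[n]|² = |-3|² + |3|² + |2|² + |2|² + |3|² + |-1|² + |-2|² + |-1|² = 41.0000

Frequency domain:
(1/8)Σ|X[k]|² = (1/8)(|3|² + |-5.2929-8.9497i|² + |-1i|² + |-6.7071-0.9497i|² + |-3|² + |-6.7071+0.9497i|² + |1i|² + |-5.2929+8.9497i|²) = (1/8)·328.0000 = 41.0000

Both sides agree, confirming Parseval's theorem.

Σ|x[n]|² = (1/N)Σ|X[k]|² = 41.0000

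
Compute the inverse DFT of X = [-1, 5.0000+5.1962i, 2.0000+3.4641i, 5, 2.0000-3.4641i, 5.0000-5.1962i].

x[n] = (1/6) Σ(k=0 to 5) X[k] · e^(2πikn/6)

Computing each x[n]:
x[0] = 3
x[1] = -3
x[2] = -1
x[3] = -2
x[4] = 0
x[5] = 2

x = [3, -3, -1, -2, 0, 2]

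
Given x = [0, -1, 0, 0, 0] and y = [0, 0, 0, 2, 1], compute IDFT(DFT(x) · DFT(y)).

(x ⊛ y)[n] = Σ(m=0 to 4) x[m] · y[(n-m) mod 5]

Computing each output sample:
(x ⊛ y)[0] = -1
(x ⊛ y)[1] = 0
(x ⊛ y)[2] = 0
(x ⊛ y)[3] = 0
(x ⊛ y)[4] = -2

x ⊛ y = [-1, 0, 0, 0, -2]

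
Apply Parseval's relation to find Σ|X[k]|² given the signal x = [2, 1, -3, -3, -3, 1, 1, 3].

Parseval: Σ|x[n]|² = (1/N)Σ|X[k]|², so Σ|X[k]|² = N·Σ|x[n]|² = 8·43.0000

Σ|X[k]|² = N·Σ|x[n]|² = 8·43.0000 = 344.0000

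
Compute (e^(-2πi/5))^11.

Since ω_5^5 = 1, powers reduce modulo 5.
11 mod 5 = 1
So ω_5^11 = ω_5^1 = e^(-2πi·1/5)

ω_5^11 = ω_5^1 = 0.3090-0.9511i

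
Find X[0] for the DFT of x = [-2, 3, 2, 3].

X[0] = Σ(n=0 to 3) x[n] · ω_4^0 = Σ x[n]
= (-2) + (3) + (2) + (3)

X[0] = 6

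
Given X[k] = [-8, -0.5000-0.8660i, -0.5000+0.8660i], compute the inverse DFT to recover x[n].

x[n] = (1/3) Σ(k=0 to 2) X[k] · e^(2πikn/3)

Computing each x[n]:
x[0] = -3
x[1] = -2
x[2] = -3

x = [-3, -2, -3]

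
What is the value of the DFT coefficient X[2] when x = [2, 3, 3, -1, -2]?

X[2] = Σ(n=0 to 4) x[n] · ω_5^(2n) where ω_5 = e^(-2πi/5)
= (2)·ω_5^0 + (3)·ω_5^2 + (3)·ω_5^4 + (-1)·ω_5^6 + (-2)·ω_5^8

X[2] = 1.8090+0.8653i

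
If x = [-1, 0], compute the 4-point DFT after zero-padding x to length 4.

Original 2-point DFT: [-1, -1]
Zero-padded 4-point DFT provides frequency interpolation.

DFT_4([x, 0, ...]) = [-1, -1, -1, -1]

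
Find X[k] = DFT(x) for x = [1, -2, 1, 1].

X[k] = Σ(n=0 to 3) x[n] · ω_4^(nk)
where ω_4 = e^(-2πi/4)

Computing each X[k]:
X[0] = 1
X[1] = 3i
X[2] = 3
X[3] = -3i

X = [1, 3i, 3, -3i]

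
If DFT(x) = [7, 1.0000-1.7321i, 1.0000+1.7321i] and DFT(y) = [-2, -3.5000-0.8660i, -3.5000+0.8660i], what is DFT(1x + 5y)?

By linearity: DFT(1x + 5y) = 1·DFT(x) + 5·DFT(y)
= 1·[7, 1.0000-1.7321i, 1.0000+1.7321i] + 5·[-2, -3.5000-0.8660i, -3.5000+0.8660i]

Computing element-wise:
Z[0] = 1·(7) + 5·(-2) = -3
Z[1] = 1·(1.0000-1.7321i) + 5·(-3.5000-0.8660i) = -16.5000-6.0621i
Z[2] = 1·(1.0000+1.7321i) + 5·(-3.5000+0.8660i) = -16.5000+6.0621i

DFT(1x + 5y) = 1·X + 5·Y = [-3, -16.5000-6.0621i, -16.5000+6.0621i]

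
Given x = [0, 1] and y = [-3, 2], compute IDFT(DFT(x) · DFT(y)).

(x ⊛ y)[n] = Σ(m=0 to 1) x[m] · y[(n-m) mod 2]

Computing each output sample:
(x ⊛ y)[0] = 2
(x ⊛ y)[1] = -3

x ⊛ y = [2, -3]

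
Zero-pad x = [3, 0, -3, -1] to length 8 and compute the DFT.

Original 4-point DFT: [-1, 6-1i, 1, 6+1i]
Zero-padded 8-point DFT provides frequency interpolation.

DFT_8([x, 0, ...]) = [-1, 3.7071+3.7071i, 6-1i, 2.2929-2.2929i, 1, 2.2929+2.2929i, 6+1i, 3.7071-3.7071i]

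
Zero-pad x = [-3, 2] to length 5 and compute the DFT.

Original 2-point DFT: [-1, -5]
Zero-padded 5-point DFT provides frequency interpolation.

DFT_5([x, 0, ...]) = [-1, -2.3820-1.9021i, -4.6180-1.1756i, -4.6180+1.1756i, -2.3820+1.9021i]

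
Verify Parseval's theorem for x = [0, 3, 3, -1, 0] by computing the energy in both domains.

Time domain:
Σ|x[n]|² = |0|² + |3|² + |3|² + |-1|² + |0|² = 19.0000

Frequency domain:
(1/5)Σ|X[k]|² = (1/5)(|5|² + |-0.6910-5.2043i|² + |-1.8090+2.0409i|² + |-1.8090-2.0409i|² + |-0.6910+5.2043i|²) = (1/5)·95.0000 = 19.0000

Both sides agree, confirming Parseval's theorem.

Σ|x[n]|² = (1/N)Σ|X[k]|² = 19.0000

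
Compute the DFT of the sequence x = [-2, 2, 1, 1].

X[k] = Σ(n=0 to 3) x[n] · ω_4^(nk)
where ω_4 = e^(-2πi/4)

Computing each X[k]:
X[0] = 2
X[1] = -3-1i
X[2] = -4
X[3] = -3+1i

X = [2, -3-1i, -4, -3+1i]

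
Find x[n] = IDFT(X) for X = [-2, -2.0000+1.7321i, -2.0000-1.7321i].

x[n] = (1/3) Σ(k=0 to 2) X[k] · e^(2πikn/3)

Computing each x[n]:
x[0] = -2
x[1] = -1
x[2] = 1

x = [-2, -1, 1]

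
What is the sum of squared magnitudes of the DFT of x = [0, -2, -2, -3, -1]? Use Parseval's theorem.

Parseval: Σ|x[n]|² = (1/N)Σ|X[k]|², so Σ|X[k]|² = N·Σ|x[n]|² = 5·18.0000

Σ|X[k]|² = N·Σ|x[n]|² = 5·18.0000 = 90.0000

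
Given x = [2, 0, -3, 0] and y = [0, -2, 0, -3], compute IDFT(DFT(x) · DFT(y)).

(x ⊛ y)[n] = Σ(m=0 to 3) x[m] · y[(n-m) mod 4]

Computing each output sample:
(x ⊛ y)[0] = 0
(x ⊛ y)[1] = 5
(x ⊛ y)[2] = 0
(x ⊛ y)[3] = 0

x ⊛ y = [0, 5, 0, 0]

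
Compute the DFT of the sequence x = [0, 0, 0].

X[k] = Σ(n=0 to 2) x[n] · ω_3^(nk)
where ω_3 = e^(-2πi/3)

Computing each X[k]:
X[0] = 0
X[1] = 0
X[2] = 0

X = [0, 0, 0]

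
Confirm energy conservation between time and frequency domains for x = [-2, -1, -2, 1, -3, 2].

Time domain:
Σ|x[n]|² = |-2|² + |-1|² + |-2|² + |1|² + |-3|² + |2|² = 23.0000

Frequency domain:
(1/6)Σ|X[k]|² = (1/6)(|-5|² + |1.7321i|² + |1.0000+3.4641i|² + |-9|² + |1.0000-3.4641i|² + |-1.7321i|²) = (1/6)·138.0000 = 23.0000

Both sides agree, confirming Parseval's theorem.

Σ|x[n]|² = (1/N)Σ|X[k]|² = 23.0000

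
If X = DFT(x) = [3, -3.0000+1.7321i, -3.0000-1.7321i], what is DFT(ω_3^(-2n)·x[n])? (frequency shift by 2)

Modulation property: DFT(ω_3^(-2n)·x[n]) = X[(k-2) mod 3], so circularly shift X by 2 positions.

X[k-2] = [-3.0000+1.7321i, -3.0000-1.7321i, 3]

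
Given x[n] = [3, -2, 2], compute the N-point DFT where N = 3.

X[k] = Σ(n=0 to 2) x[n] · ω_3^(nk)
where ω_3 = e^(-2πi/3)

Computing each X[k]:
X[0] = 3
X[1] = 3.0000+3.4641i
X[2] = 3.0000-3.4641i

X = [3, 3.0000+3.4641i, 3.0000-3.4641i]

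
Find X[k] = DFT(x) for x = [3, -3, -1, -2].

X[k] = Σ(n=0 to 3) x[n] · ω_4^(nk)
where ω_4 = e^(-2πi/4)

Computing each X[k]:
X[0] = -3
X[1] = 4+1i
X[2] = 7
X[3] = 4-1i

X = [-3, 4+1i, 7, 4-1i]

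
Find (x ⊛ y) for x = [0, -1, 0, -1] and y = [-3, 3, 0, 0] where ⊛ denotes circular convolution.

(x ⊛ y)[n] = Σ(m=0 to 3) x[m] · y[(n-m) mod 4]

Computing each output sample:
(x ⊛ y)[0] = -3
(x ⊛ y)[1] = 3
(x ⊛ y)[2] = -3
(x ⊛ y)[3] = 3

x ⊛ y = [-3, 3, -3, 3]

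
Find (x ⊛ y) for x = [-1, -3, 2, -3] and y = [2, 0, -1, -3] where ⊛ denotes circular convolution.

(x ⊛ y)[n] = Σ(m=0 to 3) x[m] · y[(n-m) mod 4]

Computing each output sample:
(x ⊛ y)[0] = 5
(x ⊛ y)[1] = -9
(x ⊛ y)[2] = 14
(x ⊛ y)[3] = 0

x ⊛ y = [5, -9, 14, 0]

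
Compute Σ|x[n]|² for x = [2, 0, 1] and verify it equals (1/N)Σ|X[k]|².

Time domain:
Σ|x[n]|² = |2|² + |0|² + |1|² = 5.0000

Frequency domain:
(1/3)Σ|X[k]|² = (1/3)(|3|² + |1.5000+0.8660i|² + |1.5000-0.8660i|²) = (1/3)·15.0000 = 5.0000

Both sides agree, confirming Parseval's theorem.

Σ|x[n]|² = (1/N)Σ|X[k]|² = 5.0000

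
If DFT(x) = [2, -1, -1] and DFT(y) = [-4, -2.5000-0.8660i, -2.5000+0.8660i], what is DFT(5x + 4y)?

By linearity: DFT(5x + 4y) = 5·DFT(x) + 4·DFT(y)
= 5·[2, -1, -1] + 4·[-4, -2.5000-0.8660i, -2.5000+0.8660i]

Computing element-wise:
Z[0] = 5·(2) + 4·(-4) = -6
Z[1] = 5·(-1) + 4·(-2.5000-0.8660i) = -15.0000-3.4640i
Z[2] = 5·(-1) + 4·(-2.5000+0.8660i) = -15.0000+3.4640i

DFT(5x + 4y) = 5·X + 4·Y = [-6, -15.0000-3.4640i, -15.0000+3.4640i]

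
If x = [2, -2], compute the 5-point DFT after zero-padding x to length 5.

Original 2-point DFT: [0, 4]
Zero-padded 5-point DFT provides frequency interpolation.

DFT_5([x, 0, ...]) = [0, 1.3820+1.9021i, 3.6180+1.1756i, 3.6180-1.1756i, 1.3820-1.9021i]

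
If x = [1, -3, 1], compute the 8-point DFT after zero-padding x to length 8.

Original 3-point DFT: [-1, 2.0000+3.4641i, 2.0000-3.4641i]
Zero-padded 8-point DFT provides frequency interpolation.

DFT_8([x, 0, ...]) = [-1, -1.1213+1.1213i, 3i, 3.1213+3.1213i, 5, 3.1213-3.1213i, -3i, -1.1213-1.1213i]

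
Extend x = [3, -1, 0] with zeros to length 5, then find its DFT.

Original 3-point DFT: [2, 3.5000+0.8660i, 3.5000-0.8660i]
Zero-padded 5-point DFT provides frequency interpolation.

DFT_5([x, 0, ...]) = [2, 2.6910+0.9511i, 3.8090+0.5878i, 3.8090-0.5878i, 2.6910-0.9511i]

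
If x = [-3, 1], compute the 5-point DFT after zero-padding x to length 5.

Original 2-point DFT: [-2, -4]
Zero-padded 5-point DFT provides frequency interpolation.

DFT_5([x, 0, ...]) = [-2, -2.6910-0.9511i, -3.8090-0.5878i, -3.8090+0.5878i, -2.6910+0.9511i]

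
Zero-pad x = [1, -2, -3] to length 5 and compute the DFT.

Original 3-point DFT: [-4, 3.5000-0.8660i, 3.5000+0.8660i]
Zero-padded 5-point DFT provides frequency interpolation.

DFT_5([x, 0, ...]) = [-4, 2.8090+3.6655i, 1.6910-1.6776i, 1.6910+1.6776i, 2.8090-3.6655i]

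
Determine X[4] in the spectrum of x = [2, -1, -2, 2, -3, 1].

X[4] = Σ(n=0 to 5) x[n] · ω_6^(4n) where ω_6 = e^(-2πi/6)
= (2)·ω_6^0 + (-1)·ω_6^4 + (-2)·ω_6^8 + (2)·ω_6^12 + (-3)·ω_6^16 + (1)·ω_6^20

X[4] = 6.5000-2.5981i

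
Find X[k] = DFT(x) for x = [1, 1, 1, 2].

X[k] = Σ(n=0 to 3) x[n] · ω_4^(nk)
where ω_4 = e^(-2πi/4)

Computing each X[k]:
X[0] = 5
X[1] = 1i
X[2] = -1
X[3] = -1i

X = [5, 1i, -1, -1i]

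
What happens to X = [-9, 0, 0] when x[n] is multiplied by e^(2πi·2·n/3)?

Modulation property: DFT(ω_3^(-2n)·x[n]) = X[(k-2) mod 3], so circularly shift X by 2 positions.

X[k-2] = [0, 0, -9]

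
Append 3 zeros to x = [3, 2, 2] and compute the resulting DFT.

Original 3-point DFT: [7, 1, 1]
Zero-padded 6-point DFT provides frequency interpolation.

DFT_6([x, 0, ...]) = [7, 3.0000-3.4641i, 1, 3, 1, 3.0000+3.4641i]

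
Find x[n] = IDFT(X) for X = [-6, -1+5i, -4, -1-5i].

x[n] = (1/4) Σ(k=0 to 3) X[k] · e^(2πikn/4)

Computing each x[n]:
x[0] = -3
x[1] = -3
x[2] = -2
x[3] = 2

x = [-3, -3, -2, 2]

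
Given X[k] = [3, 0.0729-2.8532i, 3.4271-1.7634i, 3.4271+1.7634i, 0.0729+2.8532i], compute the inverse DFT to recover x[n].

x[n] = (1/5) Σ(k=0 to 4) X[k] · e^(2πikn/5)

Computing each x[n]:
x[0] = 2
x[1] = 1
x[2] = 1
x[3] = 1
x[4] = -2

x = [2, 1, 1, 1, -2]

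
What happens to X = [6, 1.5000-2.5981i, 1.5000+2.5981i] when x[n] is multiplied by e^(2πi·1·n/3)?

Modulation property: DFT(ω_3^(-1n)·x[n]) = X[(k-1) mod 3], so circularly shift X by 1 positions.

X[k-1] = [1.5000+2.5981i, 6, 1.5000-2.5981i]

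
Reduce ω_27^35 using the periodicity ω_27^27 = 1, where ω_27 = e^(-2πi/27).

Since ω_27^27 = 1, powers reduce modulo 27.
35 mod 27 = 8
So ω_27^35 = ω_27^8 = e^(-2πi·8/27)

ω_27^35 = ω_27^8 = -0.2868-0.9580i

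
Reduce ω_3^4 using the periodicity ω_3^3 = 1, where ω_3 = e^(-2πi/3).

Since ω_3^3 = 1, powers reduce modulo 3.
4 mod 3 = 1
So ω_3^4 = ω_3^1 = e^(-2πi·1/3)

ω_3^4 = ω_3^1 = -0.5000-0.8660i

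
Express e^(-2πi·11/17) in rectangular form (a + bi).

ω_17^11 = e^(-2πi·11/17)
= cos(-2π·11/17) + i·sin(-2π·11/17)
= cos(-22π/17) + i·sin(-22π/17)

ω_17^11 = cos(-22π/17) + i·sin(-22π/17) = -0.6026+0.7980i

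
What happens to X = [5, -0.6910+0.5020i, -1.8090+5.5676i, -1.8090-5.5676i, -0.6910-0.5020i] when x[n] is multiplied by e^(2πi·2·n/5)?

Modulation property: DFT(ω_5^(-2n)·x[n]) = X[(k-2) mod 5], so circularly shift X by 2 positions.

X[k-2] = [-1.8090-5.5676i, -0.6910-0.5020i, 5, -0.6910+0.5020i, -1.8090+5.5676i]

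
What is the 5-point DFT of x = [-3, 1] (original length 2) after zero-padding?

Original 2-point DFT: [-2, -4]
Zero-padded 5-point DFT provides frequency interpolation.

DFT_5([x, 0, ...]) = [-2, -2.6910-0.9511i, -3.8090-0.5878i, -3.8090+0.5878i, -2.6910+0.9511i]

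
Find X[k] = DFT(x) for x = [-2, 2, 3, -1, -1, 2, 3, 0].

X[k] = Σ(n=0 to 7) x[n] · ω_8^(nk)
where ω_8 = e^(-2πi/8)

Computing each X[k]:
X[0] = 6
X[1] = -0.2929+0.7071i
X[2] = -9-5i
X[3] = -1.7071+0.7071i
X[4] = 0
X[5] = -1.7071-0.7071i
X[6] = -9+5i
X[7] = -0.2929-0.7071i

X = [6, -0.2929+0.7071i, -9-5i, -1.7071+0.7071i, 0, -1.7071-0.7071i, -9+5i, -0.2929-0.7071i]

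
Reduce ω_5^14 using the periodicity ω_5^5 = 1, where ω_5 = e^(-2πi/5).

Since ω_5^5 = 1, powers reduce modulo 5.
14 mod 5 = 4
So ω_5^14 = ω_5^4 = e^(-2πi·4/5)

ω_5^14 = ω_5^4 = 0.3090+0.9511i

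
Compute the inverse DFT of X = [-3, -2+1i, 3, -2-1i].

x[n] = (1/4) Σ(k=0 to 3) X[k] · e^(2πikn/4)

Computing each x[n]:
x[0] = -1
x[1] = -2
x[2] = 1
x[3] = -1

x = [-1, -2, 1, -1]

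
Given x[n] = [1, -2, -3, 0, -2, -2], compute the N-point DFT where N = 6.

X[k] = Σ(n=0 to 5) x[n] · ω_6^(nk)
where ω_6 = e^(-2πi/6)

Computing each X[k]:
X[0] = -8
X[1] = 1.5000+0.8660i
X[2] = 5.5000-0.8660i
X[3] = 0
X[4] = 5.5000+0.8660i
X[5] = 1.5000-0.8660i

X = [-8, 1.5000+0.8660i, 5.5000-0.8660i, 0, 5.5000+0.8660i, 1.5000-0.8660i]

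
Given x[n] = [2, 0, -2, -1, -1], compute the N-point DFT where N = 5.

X[k] = Σ(n=0 to 4) x[n] · ω_5^(nk)
where ω_5 = e^(-2πi/5)

Computing each X[k]:
X[0] = -2
X[1] = 4.1180-0.3633i
X[2] = 1.8820-1.5388i
X[3] = 1.8820+1.5388i
X[4] = 4.1180+0.3633i

X = [-2, 4.1180-0.3633i, 1.8820-1.5388i, 1.8820+1.5388i, 4.1180+0.3633i]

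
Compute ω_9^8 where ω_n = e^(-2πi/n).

ω_9^8 = e^(-2πi·8/9)
= cos(-2π·8/9) + i·sin(-2π·8/9)
= cos(-16π/9) + i·sin(-16π/9)

ω_9^8 = cos(-16π/9) + i·sin(-16π/9) = 0.7660+0.6428i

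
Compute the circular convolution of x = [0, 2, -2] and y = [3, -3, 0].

(x ⊛ y)[n] = Σ(m=0 to 2) x[m] · y[(n-m) mod 3]

Computing each output sample:
(x ⊛ y)[0] = 6
(x ⊛ y)[1] = 6
(x ⊛ y)[2] = -12

x ⊛ y = [6, 6, -12]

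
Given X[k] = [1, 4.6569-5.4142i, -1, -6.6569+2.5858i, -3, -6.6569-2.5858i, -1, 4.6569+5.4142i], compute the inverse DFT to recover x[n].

x[n] = (1/8) Σ(k=0 to 7) X[k] · e^(2πikn/8)

Computing each x[n]:
x[0] = -1
x[1] = 3
x[2] = 2
x[3] = -1
x[4] = 0
x[5] = -2
x[6] = -2
x[7] = 2

x = [-1, 3, 2, -1, 0, -2, -2, 2]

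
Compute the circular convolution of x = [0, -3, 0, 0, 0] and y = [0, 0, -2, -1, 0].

(x ⊛ y)[n] = Σ(m=0 to 4) x[m] · y[(n-m) mod 5]

Computing each output sample:
(x ⊛ y)[0] = 0
(x ⊛ y)[1] = 0
(x ⊛ y)[2] = 0
(x ⊛ y)[3] = 6
(x ⊛ y)[4] = 3

x ⊛ y = [0, 0, 0, 6, 3]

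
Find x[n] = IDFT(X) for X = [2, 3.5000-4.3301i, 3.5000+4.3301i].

x[n] = (1/3) Σ(k=0 to 2) X[k] · e^(2πikn/3)

Computing each x[n]:
x[0] = 3
x[1] = 2
x[2] = -3

x = [3, 2, -3]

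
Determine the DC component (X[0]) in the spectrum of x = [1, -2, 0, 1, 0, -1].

X[0] = Σ(n=0 to 5) x[n] · ω_6^0 = Σ x[n]
= (1) + (-2) + (0) + (1) + (0) + (-1)

X[0] = -1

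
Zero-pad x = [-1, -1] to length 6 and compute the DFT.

Original 2-point DFT: [-2, 0]
Zero-padded 6-point DFT provides frequency interpolation.

DFT_6([x, 0, ...]) = [-2, -1.5000+0.8660i, -0.5000+0.8660i, 0, -0.5000-0.8660i, -1.5000-0.8660i]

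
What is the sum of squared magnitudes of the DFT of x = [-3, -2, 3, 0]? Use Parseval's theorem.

Parseval: Σ|x[n]|² = (1/N)Σ|X[k]|², so Σ|X[k]|² = N·Σ|x[n]|² = 4·22.0000

Σ|X[k]|² = N·Σ|x[n]|² = 4·22.0000 = 88.0000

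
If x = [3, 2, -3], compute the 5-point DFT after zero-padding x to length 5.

Original 3-point DFT: [2, 3.5000-4.3301i, 3.5000+4.3301i]
Zero-padded 5-point DFT provides frequency interpolation.

DFT_5([x, 0, ...]) = [2, 6.0451-0.1388i, 0.4549-4.0287i, 0.4549+4.0287i, 6.0451+0.1388i]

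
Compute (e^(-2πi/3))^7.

Since ω_3^3 = 1, powers reduce modulo 3.
7 mod 3 = 1
So ω_3^7 = ω_3^1 = e^(-2πi·1/3)

ω_3^7 = ω_3^1 = -0.5000-0.8660i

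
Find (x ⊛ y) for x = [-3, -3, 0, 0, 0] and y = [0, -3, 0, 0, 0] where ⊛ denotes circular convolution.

(x ⊛ y)[n] = Σ(m=0 to 4) x[m] · y[(n-m) mod 5]

Computing each output sample:
(x ⊛ y)[0] = 0
(x ⊛ y)[1] = 9
(x ⊛ y)[2] = 9
(x ⊛ y)[3] = 0
(x ⊛ y)[4] = 0

x ⊛ y = [0, 9, 9, 0, 0]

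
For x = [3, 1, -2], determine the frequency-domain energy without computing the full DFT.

Parseval: Σ|x[n]|² = (1/N)Σ|X[k]|², so Σ|X[k]|² = N·Σ|x[n]|² = 3·14.0000

Σ|X[k]|² = N·Σ|x[n]|² = 3·14.0000 = 42.0000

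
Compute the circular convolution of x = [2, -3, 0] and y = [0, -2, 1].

(x ⊛ y)[n] = Σ(m=0 to 2) x[m] · y[(n-m) mod 3]

Computing each output sample:
(x ⊛ y)[0] = -3
(x ⊛ y)[1] = -4
(x ⊛ y)[2] = 8

x ⊛ y = [-3, -4, 8]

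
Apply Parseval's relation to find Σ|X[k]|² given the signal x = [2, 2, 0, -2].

Parseval: Σ|x[n]|² = (1/N)Σ|X[k]|², so Σ|X[k]|² = N·Σ|x[n]|² = 4·12.0000

Σ|X[k]|² = N·Σ|x[n]|² = 4·12.0000 = 48.0000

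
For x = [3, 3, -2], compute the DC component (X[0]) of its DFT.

X[0] = Σ(n=0 to 2) x[n] · ω_3^0 = Σ x[n]
= (3) + (3) + (-2)

X[0] = 4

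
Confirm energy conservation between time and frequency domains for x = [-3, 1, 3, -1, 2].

Time domain:
Σ|x[n]|² = |-3|² + |1|² + |3|² + |-1|² + |2|² = 24.0000

Frequency domain:
(1/5)Σ|X[k]|² = (1/5)(|2|² + |-3.6910-1.4001i|² + |-4.8090+4.3920i|² + |-4.8090-4.3920i|² + |-3.6910+1.4001i|²) = (1/5)·120.0000 = 24.0000

Both sides agree, confirming Parseval's theorem.

Σ|x[n]|² = (1/N)Σ|X[k]|² = 24.0000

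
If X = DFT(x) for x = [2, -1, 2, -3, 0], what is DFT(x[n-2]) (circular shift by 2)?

Time shift by 2: X_shifted[k] = ω_5^(2k) · X[k]
Shifted x = [-3, 0, 2, -1, 2]

DFT(x[n-2]) = [0, -3.1910+0.1388i, -4.3090+4.0287i, -4.3090-4.0287i, -3.1910-0.1388i]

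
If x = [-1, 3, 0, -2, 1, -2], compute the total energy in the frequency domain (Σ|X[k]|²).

Parseval: Σ|x[n]|² = (1/N)Σ|X[k]|², so Σ|X[k]|² = N·Σ|x[n]|² = 6·19.0000

Σ|X[k]|² = N·Σ|x[n]|² = 6·19.0000 = 114.0000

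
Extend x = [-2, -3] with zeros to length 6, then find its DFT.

Original 2-point DFT: [-5, 1]
Zero-padded 6-point DFT provides frequency interpolation.

DFT_6([x, 0, ...]) = [-5, -3.5000+2.5981i, -0.5000+2.5981i, 1, -0.5000-2.5981i, -3.5000-2.5981i]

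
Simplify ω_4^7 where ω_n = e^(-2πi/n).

Since ω_4^4 = 1, powers reduce modulo 4.
7 mod 4 = 3
So ω_4^7 = ω_4^3 = e^(-2πi·3/4)

ω_4^7 = ω_4^3 = 1i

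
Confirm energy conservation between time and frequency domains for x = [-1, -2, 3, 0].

Time domain:
Σ|x[n]|² = |-1|² + |-2|² + |3|² + |0|² = 14.0000

Frequency domain:
(1/4)Σ|X[k]|² = (1/4)(|0|² + |-4+2i|² + |4|² + |-4-2i|²) = (1/4)·56.0000 = 14.0000

Both sides agree, confirming Parseval's theorem.

Σ|x[n]|² = (1/N)Σ|X[k]|² = 14.0000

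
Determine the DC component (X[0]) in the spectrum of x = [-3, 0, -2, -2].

X[0] = Σ(n=0 to 3) x[n] · ω_4^0 = Σ x[n]
= (-3) + (0) + (-2) + (-2)

X[0] = -7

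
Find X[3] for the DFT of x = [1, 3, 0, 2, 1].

X[3] = Σ(n=0 to 4) x[n] · ω_5^(3n) where ω_5 = e^(-2πi/5)
= (1)·ω_5^0 + (3)·ω_5^3 + (0)·ω_5^6 + (2)·ω_5^9 + (1)·ω_5^12

X[3] = -1.6180+3.0777i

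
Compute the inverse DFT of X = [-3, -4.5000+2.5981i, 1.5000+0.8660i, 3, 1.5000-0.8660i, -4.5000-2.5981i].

x[n] = (1/6) Σ(k=0 to 5) X[k] · e^(2πikn/6)

Computing each x[n]:
x[0] = -1
x[1] = -3
x[2] = 0
x[3] = 1
x[4] = 1
x[5] = -1

x = [-1, -3, 0, 1, 1, -1]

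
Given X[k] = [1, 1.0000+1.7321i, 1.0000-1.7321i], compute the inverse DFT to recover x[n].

x[n] = (1/3) Σ(k=0 to 2) X[k] · e^(2πikn/3)

Computing each x[n]:
x[0] = 1
x[1] = -1
x[2] = 1

x = [1, -1, 1]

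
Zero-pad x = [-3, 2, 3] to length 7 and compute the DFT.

Original 3-point DFT: [2, -5.5000+0.8660i, -5.5000-0.8660i]
Zero-padded 7-point DFT provides frequency interpolation.

DFT_7([x, 0, ...]) = [2, -2.4206-4.4884i, -6.1479-0.6482i, -2.9315+1.4777i, -2.9315-1.4777i, -6.1479+0.6482i, -2.4206+4.4884i]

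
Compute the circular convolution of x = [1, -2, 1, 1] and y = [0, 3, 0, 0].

(x ⊛ y)[n] = Σ(m=0 to 3) x[m] · y[(n-m) mod 4]

Computing each output sample:
(x ⊛ y)[0] = 3
(x ⊛ y)[1] = 3
(x ⊛ y)[2] = -6
(x ⊛ y)[3] = 3

x ⊛ y = [3, 3, -6, 3]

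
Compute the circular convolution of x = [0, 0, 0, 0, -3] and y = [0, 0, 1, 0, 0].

(x ⊛ y)[n] = Σ(m=0 to 4) x[m] · y[(n-m) mod 5]

Computing each output sample:
(x ⊛ y)[0] = 0
(x ⊛ y)[1] = -3
(x ⊛ y)[2] = 0
(x ⊛ y)[3] = 0
(x ⊛ y)[4] = 0

x ⊛ y = [0, -3, 0, 0, 0]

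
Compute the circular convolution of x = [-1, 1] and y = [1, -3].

(x ⊛ y)[n] = Σ(m=0 to 1) x[m] · y[(n-m) mod 2]

Computing each output sample:
(x ⊛ y)[0] = -4
(x ⊛ y)[1] = 4

x ⊛ y = [-4, 4]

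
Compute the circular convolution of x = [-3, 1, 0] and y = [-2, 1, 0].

(x ⊛ y)[n] = Σ(m=0 to 2) x[m] · y[(n-m) mod 3]

Computing each output sample:
(x ⊛ y)[0] = 6
(x ⊛ y)[1] = -5
(x ⊛ y)[2] = 1

x ⊛ y = [6, -5, 1]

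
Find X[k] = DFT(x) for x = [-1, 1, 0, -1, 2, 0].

X[k] = Σ(n=0 to 5) x[n] · ω_6^(nk)
where ω_6 = e^(-2πi/6)

Computing each X[k]:
X[0] = 1
X[1] = -0.5000+0.8660i
X[2] = -3.5000-2.5981i
X[3] = 1
X[4] = -3.5000+2.5981i
X[5] = -0.5000-0.8660i

X = [1, -0.5000+0.8660i, -3.5000-2.5981i, 1, -3.5000+2.5981i, -0.5000-0.8660i]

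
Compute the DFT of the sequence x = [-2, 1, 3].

X[k] = Σ(n=0 to 2) x[n] · ω_3^(nk)
where ω_3 = e^(-2πi/3)

Computing each X[k]:
X[0] = 2
X[1] = -4.0000+1.7321i
X[2] = -4.0000-1.7321i

X = [2, -4.0000+1.7321i, -4.0000-1.7321i]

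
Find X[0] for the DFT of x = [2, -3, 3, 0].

X[0] = Σ(n=0 to 3) x[n] · ω_4^0 = Σ x[n]
= (2) + (-3) + (3) + (0)

X[0] = 2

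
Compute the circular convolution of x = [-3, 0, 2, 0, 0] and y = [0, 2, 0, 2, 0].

(x ⊛ y)[n] = Σ(m=0 to 4) x[m] · y[(n-m) mod 5]

Computing each output sample:
(x ⊛ y)[0] = 4
(x ⊛ y)[1] = -6
(x ⊛ y)[2] = 0
(x ⊛ y)[3] = -2
(x ⊛ y)[4] = 0

x ⊛ y = [4, -6, 0, -2, 0]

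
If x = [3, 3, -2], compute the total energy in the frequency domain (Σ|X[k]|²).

Parseval: Σ|x[n]|² = (1/N)Σ|X[k]|², so Σ|X[k]|² = N·Σ|x[n]|² = 3·22.0000

Σ|X[k]|² = N·Σ|x[n]|² = 3·22.0000 = 66.0000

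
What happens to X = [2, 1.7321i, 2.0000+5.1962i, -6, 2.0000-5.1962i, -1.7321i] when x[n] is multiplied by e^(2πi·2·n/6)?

Modulation property: DFT(ω_6^(-2n)·x[n]) = X[(k-2) mod 6], so circularly shift X by 2 positions.

X[k-2] = [2.0000-5.1962i, -1.7321i, 2, 1.7321i, 2.0000+5.1962i, -6]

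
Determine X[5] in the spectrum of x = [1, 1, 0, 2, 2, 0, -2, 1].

X[5] = Σ(n=0 to 7) x[n] · ω_8^(5n) where ω_8 = e^(-2πi/8)
= (1)·ω_8^0 + (1)·ω_8^5 + (0)·ω_8^10 + (2)·ω_8^15 + (2)·ω_8^20 + (0)·ω_8^25 + (-2)·ω_8^30 + (1)·ω_8^35

X[5] = -1.0000-0.5858i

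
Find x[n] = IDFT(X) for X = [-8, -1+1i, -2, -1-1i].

x[n] = (1/4) Σ(k=0 to 3) X[k] · e^(2πikn/4)

Computing each x[n]:
x[0] = -3
x[1] = -2
x[2] = -2
x[3] = -1

x = [-3, -2, -2, -1]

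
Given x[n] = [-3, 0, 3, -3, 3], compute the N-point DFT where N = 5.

X[k] = Σ(n=0 to 4) x[n] · ω_5^(nk)
where ω_5 = e^(-2πi/5)

Computing each X[k]:
X[0] = 0
X[1] = -2.0729-0.6735i
X[2] = -5.4271+7.4697i
X[3] = -5.4271-7.4697i
X[4] = -2.0729+0.6735i

X = [0, -2.0729-0.6735i, -5.4271+7.4697i, -5.4271-7.4697i, -2.0729+0.6735i]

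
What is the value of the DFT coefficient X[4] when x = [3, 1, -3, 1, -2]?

X[4] = Σ(n=0 to 4) x[n] · ω_5^(4n) where ω_5 = e^(-2πi/5)
= (3)·ω_5^0 + (1)·ω_5^4 + (-3)·ω_5^8 + (1)·ω_5^12 + (-2)·ω_5^16

X[4] = 4.3090+0.5020i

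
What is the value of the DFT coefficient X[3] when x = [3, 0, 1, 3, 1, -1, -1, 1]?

X[3] = Σ(n=0 to 7) x[n] · ω_8^(3n) where ω_8 = e^(-2πi/8)
= (3)·ω_8^0 + (0)·ω_8^3 + (1)·ω_8^6 + (3)·ω_8^9 + (1)·ω_8^12 + (-1)·ω_8^15 + (-1)·ω_8^18 + (1)·ω_8^21

X[3] = 2.7071-0.1213i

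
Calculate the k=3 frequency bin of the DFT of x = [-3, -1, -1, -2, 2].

X[3] = Σ(n=0 to 4) x[n] · ω_5^(3n) where ω_5 = e^(-2πi/5)
= (-3)·ω_5^0 + (-1)·ω_5^3 + (-1)·ω_5^6 + (-2)·ω_5^9 + (2)·ω_5^12

X[3] = -4.7361-2.7144i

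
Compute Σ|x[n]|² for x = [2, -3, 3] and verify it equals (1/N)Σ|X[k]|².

Time domain:
Σ|x[n]|² = |2|² + |-3|² + |3|² = 22.0000

Frequency domain:
(1/3)Σ|X[k]|² = (1/3)(|2|² + |2.0000+5.1962i|² + |2.0000-5.1962i|²) = (1/3)·66.0000 = 22.0000

Both sides agree, confirming Parseval's theorem.

Σ|x[n]|² = (1/N)Σ|X[k]|² = 22.0000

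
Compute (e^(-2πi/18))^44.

Since ω_18^18 = 1, powers reduce modulo 18.
44 mod 18 = 8
So ω_18^44 = ω_18^8 = e^(-2πi·8/18)

ω_18^44 = ω_18^8 = -0.9397-0.3420i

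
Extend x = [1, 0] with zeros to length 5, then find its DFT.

Original 2-point DFT: [1, 1]
Zero-padded 5-point DFT provides frequency interpolation.

DFT_5([x, 0, ...]) = [1, 1, 1, 1, 1]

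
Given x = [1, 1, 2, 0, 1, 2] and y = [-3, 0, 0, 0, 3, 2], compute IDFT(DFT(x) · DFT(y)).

(x ⊛ y)[n] = Σ(m=0 to 5) x[m] · y[(n-m) mod 6]

Computing each output sample:
(x ⊛ y)[0] = 5
(x ⊛ y)[1] = 1
(x ⊛ y)[2] = -3
(x ⊛ y)[3] = 8
(x ⊛ y)[4] = 4
(x ⊛ y)[5] = -1

x ⊛ y = [5, 1, -3, 8, 4, -1]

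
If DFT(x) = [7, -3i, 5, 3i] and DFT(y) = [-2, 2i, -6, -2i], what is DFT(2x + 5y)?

By linearity: DFT(2x + 5y) = 2·DFT(x) + 5·DFT(y)
= 2·[7, -3i, 5, 3i] + 5·[-2, 2i, -6, -2i]

Computing element-wise:
Z[0] = 2·(7) + 5·(-2) = 4
Z[1] = 2·(-3i) + 5·(2i) = 4i
Z[2] = 2·(5) + 5·(-6) = -20
Z[3] = 2·(3i) + 5·(-2i) = -4i

DFT(2x + 5y) = 2·X + 5·Y = [4, 4i, -20, -4i]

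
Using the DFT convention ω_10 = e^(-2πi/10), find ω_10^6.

ω_10^6 = e^(-2πi·6/10)
= cos(-2π·6/10) + i·sin(-2π·6/10)
= cos(-12π/10) + i·sin(-12π/10)

ω_10^6 = cos(-12π/10) + i·sin(-12π/10) = -0.8090+0.5878i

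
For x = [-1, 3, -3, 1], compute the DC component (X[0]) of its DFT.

X[0] = Σ(n=0 to 3) x[n] · ω_4^0 = Σ x[n]
= (-1) + (3) + (-3) + (1)

X[0] = 0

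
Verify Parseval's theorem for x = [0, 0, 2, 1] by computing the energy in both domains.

Time domain:
Σ|x[n]|² = |0|² + |0|² + |2|² + |1|² = 5.0000

Frequency domain:
(1/4)Σ|X[k]|² = (1/4)(|3|² + |-2+1i|² + |1|² + |-2-1i|²) = (1/4)·20.0000 = 5.0000

Both sides agree, confirming Parseval's theorem.

Σ|x[n]|² = (1/N)Σ|X[k]|² = 5.0000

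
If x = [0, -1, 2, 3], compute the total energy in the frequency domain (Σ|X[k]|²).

Parseval: Σ|x[n]|² = (1/N)Σ|X[k]|², so Σ|X[k]|² = N·Σ|x[n]|² = 4·14.0000

Σ|X[k]|² = N·Σ|x[n]|² = 4·14.0000 = 56.0000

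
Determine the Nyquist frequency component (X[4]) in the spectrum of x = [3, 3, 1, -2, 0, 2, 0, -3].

X[4] = Σ(n=0 to 7) x[n] · ω_8^(4n) where ω_8 = e^(-2πi/8)
= (3)·ω_8^0 + (3)·ω_8^4 + (1)·ω_8^8 + (-2)·ω_8^12 + (0)·ω_8^16 + (2)·ω_8^20 + (0)·ω_8^24 + (-3)·ω_8^28

X[4] = 4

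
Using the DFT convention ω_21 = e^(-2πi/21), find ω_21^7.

ω_21^7 = e^(-2πi·7/21)
= cos(-2π·7/21) + i·sin(-2π·7/21)
= cos(-14π/21) + i·sin(-14π/21)

ω_21^7 = cos(-14π/21) + i·sin(-14π/21) = -0.5000-0.8660i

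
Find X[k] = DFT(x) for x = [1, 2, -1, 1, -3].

X[k] = Σ(n=0 to 4) x[n] · ω_5^(nk)
where ω_5 = e^(-2πi/5)

Computing each X[k]:
X[0] = 0
X[1] = 0.6910-3.5797i
X[2] = 1.8090-4.8410i
X[3] = 1.8090+4.8410i
X[4] = 0.6910+3.5797i

X = [0, 0.6910-3.5797i, 1.8090-4.8410i, 1.8090+4.8410i, 0.6910+3.5797i]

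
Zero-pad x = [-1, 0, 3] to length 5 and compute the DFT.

Original 3-point DFT: [2, -2.5000+2.5981i, -2.5000-2.5981i]
Zero-padded 5-point DFT provides frequency interpolation.

DFT_5([x, 0, ...]) = [2, -3.4271-1.7634i, -0.0729+2.8532i, -0.0729-2.8532i, -3.4271+1.7634i]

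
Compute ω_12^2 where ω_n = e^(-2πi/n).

ω_12^2 = e^(-2πi·2/12)
= cos(-2π·2/12) + i·sin(-2π·2/12)
= cos(-4π/12) + i·sin(-4π/12)

ω_12^2 = cos(-4π/12) + i·sin(-4π/12) = 0.5000-0.8660i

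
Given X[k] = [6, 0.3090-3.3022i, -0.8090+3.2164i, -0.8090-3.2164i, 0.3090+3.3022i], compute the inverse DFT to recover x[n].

x[n] = (1/5) Σ(k=0 to 4) X[k] · e^(2πikn/5)

Computing each x[n]:
x[0] = 1
x[1] = 2
x[2] = 3
x[3] = -1
x[4] = 1

x = [1, 2, 3, -1, 1]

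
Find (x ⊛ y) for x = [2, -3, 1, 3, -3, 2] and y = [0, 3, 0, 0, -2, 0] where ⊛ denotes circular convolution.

(x ⊛ y)[n] = Σ(m=0 to 5) x[m] · y[(n-m) mod 6]

Computing each output sample:
(x ⊛ y)[0] = 4
(x ⊛ y)[1] = 0
(x ⊛ y)[2] = -3
(x ⊛ y)[3] = -1
(x ⊛ y)[4] = 5
(x ⊛ y)[5] = -3

x ⊛ y = [4, 0, -3, -1, 5, -3]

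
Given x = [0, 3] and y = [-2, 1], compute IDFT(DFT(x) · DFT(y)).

(x ⊛ y)[n] = Σ(m=0 to 1) x[m] · y[(n-m) mod 2]

Computing each output sample:
(x ⊛ y)[0] = 3
(x ⊛ y)[1] = -6

x ⊛ y = [3, -6]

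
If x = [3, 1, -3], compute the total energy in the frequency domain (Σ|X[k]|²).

Parseval: Σ|x[n]|² = (1/N)Σ|X[k]|², so Σ|X[k]|² = N·Σ|x[n]|² = 3·19.0000

Σ|X[k]|² = N·Σ|x[n]|² = 3·19.0000 = 57.0000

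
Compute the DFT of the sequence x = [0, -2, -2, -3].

X[k] = Σ(n=0 to 3) x[n] · ω_4^(nk)
where ω_4 = e^(-2πi/4)

Computing each X[k]:
X[0] = -7
X[1] = 2-1i
X[2] = 3
X[3] = 2+1i

X = [-7, 2-1i, 3, 2+1i]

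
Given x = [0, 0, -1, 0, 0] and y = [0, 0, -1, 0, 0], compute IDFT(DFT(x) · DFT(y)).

(x ⊛ y)[n] = Σ(m=0 to 4) x[m] · y[(n-m) mod 5]

Computing each output sample:
(x ⊛ y)[0] = 0
(x ⊛ y)[1] = 0
(x ⊛ y)[2] = 0
(x ⊛ y)[3] = 0
(x ⊛ y)[4] = 1

x ⊛ y = [0, 0, 0, 0, 1]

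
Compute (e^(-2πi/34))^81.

Since ω_34^34 = 1, powers reduce modulo 34.
81 mod 34 = 13
So ω_34^81 = ω_34^13 = e^(-2πi·13/34)

ω_34^81 = ω_34^13 = -0.7390-0.6737i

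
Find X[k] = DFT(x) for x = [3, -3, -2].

X[k] = Σ(n=0 to 2) x[n] · ω_3^(nk)
where ω_3 = e^(-2πi/3)

Computing each X[k]:
X[0] = -2
X[1] = 5.5000+0.8660i
X[2] = 5.5000-0.8660i

X = [-2, 5.5000+0.8660i, 5.5000-0.8660i]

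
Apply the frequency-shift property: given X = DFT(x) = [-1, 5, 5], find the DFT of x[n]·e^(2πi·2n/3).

Modulation property: DFT(ω_3^(-2n)·x[n]) = X[(k-2) mod 3], so circularly shift X by 2 positions.

X[k-2] = [5, 5, -1]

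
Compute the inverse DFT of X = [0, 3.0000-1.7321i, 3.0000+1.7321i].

x[n] = (1/3) Σ(k=0 to 2) X[k] · e^(2πikn/3)

Computing each x[n]:
x[0] = 2
x[1] = 0
x[2] = -2

x = [2, 0, -2]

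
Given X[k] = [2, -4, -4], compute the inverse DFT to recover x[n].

x[n] = (1/3) Σ(k=0 to 2) X[k] · e^(2πikn/3)

Computing each x[n]:
x[0] = -2
x[1] = 2
x[2] = 2

x = [-2, 2, 2]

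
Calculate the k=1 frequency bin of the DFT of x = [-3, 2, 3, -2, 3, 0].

X[1] = Σ(n=0 to 5) x[n] · ω_6^(1n) where ω_6 = e^(-2πi/6)
= (-3)·ω_6^0 + (2)·ω_6^1 + (3)·ω_6^2 + (-2)·ω_6^3 + (3)·ω_6^4 + (0)·ω_6^5

X[1] = -3.0000-1.7321i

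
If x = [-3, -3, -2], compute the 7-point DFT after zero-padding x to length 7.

Original 3-point DFT: [-8, -0.5000+0.8660i, -0.5000-0.8660i]
Zero-padded 7-point DFT provides frequency interpolation.

DFT_7([x, 0, ...]) = [-8, -4.4254+4.2954i, -0.5305+2.0570i, -1.5441-0.2620i, -1.5441+0.2620i, -0.5305-2.0570i, -4.4254-4.2954i]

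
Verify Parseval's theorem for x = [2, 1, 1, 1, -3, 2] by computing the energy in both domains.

Time domain:
Σ|x[n]|² = |2|² + |1|² + |1|² + |1|² + |-3|² + |2|² = 20.0000

Frequency domain:
(1/6)Σ|X[k]|² = (1/6)(|4|² + |3.5000-2.5981i|² + |2.5000+4.3301i|² + |-4|² + |2.5000-4.3301i|² + |3.5000+2.5981i|²) = (1/6)·120.0000 = 20.0000

Both sides agree, confirming Parseval's theorem.

Σ|x[n]|² = (1/N)Σ|X[k]|² = 20.0000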